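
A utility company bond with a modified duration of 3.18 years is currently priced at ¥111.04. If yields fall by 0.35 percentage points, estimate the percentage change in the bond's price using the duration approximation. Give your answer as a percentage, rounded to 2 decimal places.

Duration approximation: ΔP/P ≈ -D_mod · Δy = -3.18 × (-0.0035) = +0.011130.
As a percentage: +1.1130%.

+1.11%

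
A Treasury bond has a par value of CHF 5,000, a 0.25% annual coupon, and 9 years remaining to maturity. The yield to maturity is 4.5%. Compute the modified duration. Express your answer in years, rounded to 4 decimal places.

8.5044 years

Periodic yield y = 0.045. First find Macaulay duration:
  t   CF        PV=CF/(1+0.045)^t    t·PV
  1        12.50        11.9617        11.9617
  2        12.50        11.4466        22.8932
  3        12.50        10.9537        32.8611
  4        12.50        10.4820        41.9281
  5        12.50        10.0306        50.1532
  6        12.50         9.5987        57.5922
  7        12.50         9.1854        64.2975
  8        12.50         8.7898        70.3185
  9     5,012.50     3,372.9334    30,356.4010
  Σ                  3,455.3820    30,708.4065
P = 3,455.3820; Macaulay duration = 30,708.4065 / 3,455.3820 = 8.88712 years.
Modified duration = D_Mac / (1 + y) = 8.88712 / 1.045 = 8.50442 years.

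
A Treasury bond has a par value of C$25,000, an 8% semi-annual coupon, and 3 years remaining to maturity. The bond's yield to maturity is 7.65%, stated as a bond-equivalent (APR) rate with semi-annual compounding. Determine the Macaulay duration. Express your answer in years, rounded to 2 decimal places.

Periodic yield y = 0.03825. Discount each cash flow and weight by its period:
  t   CF        PV=CF/(1+0.03825)^t    t·PV
  1     1,000.00       963.1592       963.1592
  2     1,000.00       927.6756     1,855.3511
  3     1,000.00       893.4992     2,680.4977
  4     1,000.00       860.5820     3,442.3279
  5     1,000.00       828.8774     4,144.3870
  6    26,000.00    20,756.8625   124,541.1752
  Σ                 25,230.6559   137,626.8981
Price P = Σ PV = 25,230.6559.
Macaulay duration = Σ(t·PV) / P = 137,626.8981 / 25,230.6559 = 5.45475 half-year periods.
In years: 5.45475 / 2 = 2.72737 years.

2.73 years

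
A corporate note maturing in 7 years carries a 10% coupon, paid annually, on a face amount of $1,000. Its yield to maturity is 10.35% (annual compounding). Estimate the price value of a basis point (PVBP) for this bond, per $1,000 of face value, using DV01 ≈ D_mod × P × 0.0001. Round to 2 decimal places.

$0.48

Periodic yield y = 0.1035.
  t   CF        PV=CF/(1+0.1035)^t    t·PV
  1       100.00        90.6208        90.6208
  2       100.00        82.1212       164.2424
  3       100.00        74.4189       223.2566
  4       100.00        67.4389       269.7557
  5       100.00        61.1137       305.5683
  6       100.00        55.3817       332.2900
  7     1,100.00       552.0601     3,864.4204
  Σ                    983.1551     5,250.1541
P = 983.1551; D_Mac = 5.34011 yrs; D_mod = 4.83925 yrs.
DV01 ≈ 4.83925 × 983.1551 × 0.0001 = 0.475773.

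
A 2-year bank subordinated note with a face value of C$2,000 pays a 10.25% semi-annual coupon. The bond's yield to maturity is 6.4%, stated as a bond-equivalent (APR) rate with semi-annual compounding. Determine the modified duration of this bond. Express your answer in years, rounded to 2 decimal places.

Periodic yield y = 0.032. First find Macaulay duration:
  t   CF        PV=CF/(1+0.032)^t    t·PV
  1       102.50        99.3217        99.3217
  2       102.50        96.2420       192.4839
  3       102.50        93.2577       279.7731
  4     2,102.50     1,853.6051     7,414.4204
  Σ                  2,142.4265     7,985.9992
P = 2,142.4265; Macaulay duration = 7,985.9992 / 2,142.4265 = 3.72755 half-year periods = 1.86377 years.
Modified duration = D_Mac / (1 + y) = 1.86377 / 1.032 = 1.80598 years.

1.81 years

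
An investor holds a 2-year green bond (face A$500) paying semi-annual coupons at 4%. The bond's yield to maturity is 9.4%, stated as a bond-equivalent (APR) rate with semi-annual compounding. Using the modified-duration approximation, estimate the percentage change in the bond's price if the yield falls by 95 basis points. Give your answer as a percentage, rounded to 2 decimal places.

Periodic yield y = 0.047. Modified duration first:
  t   CF        PV=CF/(1+0.047)^t    t·PV
  1        10.00         9.5511         9.5511
  2        10.00         9.1223        18.2447
  3        10.00         8.7128        26.1385
  4       510.00       424.4079     1,697.6316
  Σ                    451.7942     1,751.5659
P = 451.7942; D_Mac = 3.87691 half-year periods = 1.93846 yrs; D_mod = 1.93846/(1+0.047) = 1.85144 yrs.
ΔP/P ≈ -D_mod · Δy = -1.85144 × (-0.0095) = +0.017589 = +1.7589%.

+1.76%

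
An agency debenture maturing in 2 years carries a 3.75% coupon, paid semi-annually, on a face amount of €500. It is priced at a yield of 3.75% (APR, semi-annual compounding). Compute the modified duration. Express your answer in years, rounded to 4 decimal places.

1.9097 years

Periodic yield y = 0.01875. First find Macaulay duration:
  t   CF        PV=CF/(1+0.01875)^t    t·PV
  1        9.375         9.2025         9.2025
  2        9.375         9.0331        18.0662
  3        9.375         8.8668        26.6005
  4      509.375       472.8976     1,891.5905
  Σ                    500.0000     1,945.4596
P = 500.0000; Macaulay duration = 1,945.4596 / 500.0000 = 3.89092 half-year periods = 1.94546 years.
Modified duration = D_Mac / (1 + y) = 1.94546 / 1.01875 = 1.90965 years.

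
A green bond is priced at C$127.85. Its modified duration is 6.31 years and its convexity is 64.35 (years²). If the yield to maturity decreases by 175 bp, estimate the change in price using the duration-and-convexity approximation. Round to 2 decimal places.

+C$15.38

Duration effect: -D_mod·Δy = -6.31 × (-0.0175) = +0.110425
Convexity effect: ½·C·(Δy)² = 0.5 × 64.35 × (-0.0175)² = +0.00985359375
ΔP/P ≈ +0.110425 + 0.00985359375 = +0.12027859375
ΔP ≈ 127.85 × (+0.12027859375) = +15.3776182109375.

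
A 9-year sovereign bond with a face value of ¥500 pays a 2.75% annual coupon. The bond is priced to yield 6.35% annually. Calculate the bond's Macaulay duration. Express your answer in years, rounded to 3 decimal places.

Periodic yield y = 0.0635. Discount each cash flow and weight by its year:
  t   CF        PV=CF/(1+0.0635)^t    t·PV
  1        13.75        12.9290        12.9290
  2        13.75        12.1570        24.3141
  3        13.75        11.4312        34.2935
  4        13.75        10.7486        42.9945
  5        13.75        10.1068        50.5342
  6        13.75         9.5034        57.0202
  7        13.75         8.9359        62.5516
  8        13.75         8.4024        67.2191
  9       513.75       295.1987     2,656.7880
  Σ                    379.4130     3,008.6441
Price P = Σ PV = 379.4130.
Macaulay duration = Σ(t·PV) / P = 3,008.6441 / 379.4130 = 7.92973 years.

7.930 years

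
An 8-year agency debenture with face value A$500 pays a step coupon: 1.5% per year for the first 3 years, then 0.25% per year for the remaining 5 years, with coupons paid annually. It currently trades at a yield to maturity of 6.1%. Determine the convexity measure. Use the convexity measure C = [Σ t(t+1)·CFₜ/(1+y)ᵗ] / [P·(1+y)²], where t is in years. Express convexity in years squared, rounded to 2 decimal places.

60.15

With y = 0.061:
  t   CF        PV=CF/(1+0.061)^t    t·PV        t(t+1)·PV
  1         7.50         7.0688         7.0688          14.1376
  2         7.50         6.6624        13.3248          39.9744
  3         7.50         6.2794        18.8381          75.3523
  4         1.25         0.9864         3.9456          19.7278
  5         1.25         0.9297         4.6484          27.8904
  6         1.25         0.8762         5.2574          36.8016
  7         1.25         0.8259         5.7810          46.2477
  8       501.25       312.1270     2,497.0159      22,473.1428
  Σ                    335.7557     2,555.8798      22,733.2745
P = 335.7557.
Convexity = Σ t(t+1)·PV / [P·(1+y)²] = 22,733.2745 / (335.7557 × 1.125721) = 60.14615.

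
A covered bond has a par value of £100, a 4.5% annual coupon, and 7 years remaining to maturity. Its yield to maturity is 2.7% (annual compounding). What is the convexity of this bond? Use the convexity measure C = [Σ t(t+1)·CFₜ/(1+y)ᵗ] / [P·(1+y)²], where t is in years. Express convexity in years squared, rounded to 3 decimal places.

45.137

With y = 0.027:
  t   CF        PV=CF/(1+0.027)^t    t·PV        t(t+1)·PV
  1         4.50         4.3817         4.3817           8.7634
  2         4.50         4.2665         8.5330          25.5990
  3         4.50         4.1543        12.4630          49.8520
  4         4.50         4.0451        16.1805          80.9023
  5         4.50         3.9388        19.6938         118.1630
  6         4.50         3.8352        23.0113         161.0791
  7       104.50        86.7208       607.0455       4,856.3638
  Σ                    111.3424       691.3087       5,300.7225
P = 111.3424.
Convexity = Σ t(t+1)·PV / [P·(1+y)²] = 5,300.7225 / (111.3424 × 1.054729) = 45.13709.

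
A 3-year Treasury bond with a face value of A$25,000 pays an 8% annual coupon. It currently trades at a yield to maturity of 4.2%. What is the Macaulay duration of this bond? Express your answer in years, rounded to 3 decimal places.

2.794 years

Periodic yield y = 0.042. Discount each cash flow and weight by its year:
  t   CF        PV=CF/(1+0.042)^t    t·PV
  1     2,000.00     1,919.3858     1,919.3858
  2     2,000.00     1,842.0209     3,684.0418
  3    27,000.00    23,864.9543    71,594.8629
  Σ                 27,626.3610    77,198.2906
Price P = Σ PV = 27,626.3610.
Macaulay duration = Σ(t·PV) / P = 77,198.2906 / 27,626.3610 = 2.79437 years.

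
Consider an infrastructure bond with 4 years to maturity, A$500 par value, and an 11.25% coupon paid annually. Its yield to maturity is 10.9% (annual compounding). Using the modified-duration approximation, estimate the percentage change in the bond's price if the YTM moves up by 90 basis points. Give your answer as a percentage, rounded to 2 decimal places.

-2.79%

Periodic yield y = 0.109. Modified duration first:
  t   CF        PV=CF/(1+0.109)^t    t·PV
  1        56.25        50.7214        50.7214
  2        56.25        45.7361        91.4723
  3        56.25        41.2409       123.7226
  4       556.25       367.7425     1,470.9701
  Σ                    505.4409     1,736.8863
P = 505.4409; D_Mac = 3.43638 yrs; D_mod = 3.43638/(1+0.109) = 3.09863 yrs.
ΔP/P ≈ -D_mod · Δy = -3.09863 × (+0.009) = -0.027888 = -2.7888%.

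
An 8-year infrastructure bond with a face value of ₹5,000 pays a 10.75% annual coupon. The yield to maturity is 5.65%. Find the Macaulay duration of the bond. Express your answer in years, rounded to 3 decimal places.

Periodic yield y = 0.0565. Discount each cash flow and weight by its year:
  t   CF        PV=CF/(1+0.0565)^t    t·PV
  1       537.50       508.7553       508.7553
  2       537.50       481.5479       963.0957
  3       537.50       455.7954     1,367.3863
  4       537.50       431.4202     1,725.6807
  5       537.50       408.3485     2,041.7425
  6       537.50       386.5106     2,319.0639
  7       537.50       365.8406     2,560.8845
  8     5,537.50     3,567.4486    28,539.5890
  Σ                  6,605.6672    40,026.1980
Price P = Σ PV = 6,605.6672.
Macaulay duration = Σ(t·PV) / P = 40,026.1980 / 6,605.6672 = 6.05937 years.

6.059 years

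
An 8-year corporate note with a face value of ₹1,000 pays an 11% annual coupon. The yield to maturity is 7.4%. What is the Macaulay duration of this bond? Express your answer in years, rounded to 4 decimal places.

5.9328 years

Periodic yield y = 0.074. Discount each cash flow and weight by its year:
  t   CF        PV=CF/(1+0.074)^t    t·PV
  1       110.00       102.4209       102.4209
  2       110.00        95.3639       190.7279
  3       110.00        88.7932       266.3797
  4       110.00        82.6753       330.7010
  5       110.00        76.9788       384.8941
  6       110.00        71.6749       430.0493
  7       110.00        66.7364       467.1547
  8     1,110.00       627.0306     5,016.2447
  Σ                  1,211.6740     7,188.5723
Price P = Σ PV = 1,211.6740.
Macaulay duration = Σ(t·PV) / P = 7,188.5723 / 1,211.6740 = 5.93276 years.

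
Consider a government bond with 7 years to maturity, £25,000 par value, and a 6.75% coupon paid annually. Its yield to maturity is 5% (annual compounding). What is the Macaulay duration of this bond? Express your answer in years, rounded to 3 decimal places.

Periodic yield y = 0.05. Discount each cash flow and weight by its year:
  t   CF        PV=CF/(1+0.05)^t    t·PV
  1     1,687.50     1,607.1429     1,607.1429
  2     1,687.50     1,530.6122     3,061.2245
  3     1,687.50     1,457.7259     4,373.1778
  4     1,687.50     1,388.3104     5,553.2417
  5     1,687.50     1,322.2004     6,611.0020
  6     1,687.50     1,259.2385     7,555.4309
  7    26,687.50    18,966.3080   132,764.1560
  Σ                 27,531.5384   161,525.3758
Price P = Σ PV = 27,531.5384.
Macaulay duration = Σ(t·PV) / P = 161,525.3758 / 27,531.5384 = 5.86692 years.

5.867 years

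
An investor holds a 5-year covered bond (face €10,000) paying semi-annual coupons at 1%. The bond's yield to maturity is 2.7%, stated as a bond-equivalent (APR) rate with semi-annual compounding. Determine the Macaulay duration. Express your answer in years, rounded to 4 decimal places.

4.8837 years

Periodic yield y = 0.0135. Discount each cash flow and weight by its period:
  t   CF        PV=CF/(1+0.0135)^t    t·PV
  1        50.00        49.3340        49.3340
  2        50.00        48.6769        97.3537
  3        50.00        48.0285       144.0854
  4        50.00        47.3887       189.5549
  5        50.00        46.7575       233.7875
  6        50.00        46.1347       276.8081
  7        50.00        45.5202       318.6411
  8        50.00        44.9138       359.3105
  9        50.00        44.3156       398.8400
  10   10,050.00     8,788.7787    87,887.7875
  Σ                  9,209.8485    89,955.5027
Price P = Σ PV = 9,209.8485.
Macaulay duration = Σ(t·PV) / P = 89,955.5027 / 9,209.8485 = 9.76732 half-year periods.
In years: 9.76732 / 2 = 4.88366 years.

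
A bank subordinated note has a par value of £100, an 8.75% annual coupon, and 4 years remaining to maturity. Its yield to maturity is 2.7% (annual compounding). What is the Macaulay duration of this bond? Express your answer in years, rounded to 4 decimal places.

3.5905 years

Periodic yield y = 0.027. Discount each cash flow and weight by its year:
  t   CF        PV=CF/(1+0.027)^t    t·PV
  1         8.75         8.5200         8.5200
  2         8.75         8.2960        16.5919
  3         8.75         8.0779        24.2336
  4       108.75        97.7569       391.0277
  Σ                    122.6507       440.3732
Price P = Σ PV = 122.6507.
Macaulay duration = Σ(t·PV) / P = 440.3732 / 122.6507 = 3.59047 years.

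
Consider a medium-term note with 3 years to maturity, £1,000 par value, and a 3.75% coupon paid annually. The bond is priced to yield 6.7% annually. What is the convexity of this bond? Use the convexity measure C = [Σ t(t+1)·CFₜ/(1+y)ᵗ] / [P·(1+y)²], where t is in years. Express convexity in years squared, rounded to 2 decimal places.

10.02

With y = 0.067:
  t   CF        PV=CF/(1+0.067)^t    t·PV        t(t+1)·PV
  1        37.50        35.1453        35.1453          70.2905
  2        37.50        32.9384        65.8768         197.6304
  3     1,037.50       854.0727     2,562.2181      10,248.8726
  Σ                    922.1564     2,663.2402      10,516.7935
P = 922.1564.
Convexity = Σ t(t+1)·PV / [P·(1+y)²] = 10,516.7935 / (922.1564 × 1.138489) = 10.01728.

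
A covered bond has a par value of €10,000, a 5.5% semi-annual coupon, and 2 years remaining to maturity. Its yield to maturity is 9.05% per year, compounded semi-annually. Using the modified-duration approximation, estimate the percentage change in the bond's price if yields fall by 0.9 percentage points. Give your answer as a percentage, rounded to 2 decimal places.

+1.65%

Periodic yield y = 0.04525. Modified duration first:
  t   CF        PV=CF/(1+0.04525)^t    t·PV
  1       275.00       263.0950       263.0950
  2       275.00       251.7053       503.4106
  3       275.00       240.8087       722.4261
  4    10,275.00     8,607.9775    34,431.9102
  Σ                  9,363.5865    35,920.8418
P = 9,363.5865; D_Mac = 3.83623 half-year periods = 1.91811 yrs; D_mod = 1.91811/(1+0.04525) = 1.83508 yrs.
ΔP/P ≈ -D_mod · Δy = -1.83508 × (-0.009) = +0.016516 = +1.6516%.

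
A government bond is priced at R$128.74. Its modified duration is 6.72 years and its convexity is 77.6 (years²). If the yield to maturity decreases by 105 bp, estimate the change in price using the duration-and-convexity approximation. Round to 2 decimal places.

+R$9.63

Duration effect: -D_mod·Δy = -6.72 × (-0.0105) = +0.070560
Convexity effect: ½·C·(Δy)² = 0.5 × 77.6 × (-0.0105)² = +0.0042777
ΔP/P ≈ +0.070560 + 0.0042777 = +0.0748377
ΔP ≈ 128.74 × (+0.0748377) = +9.634605498.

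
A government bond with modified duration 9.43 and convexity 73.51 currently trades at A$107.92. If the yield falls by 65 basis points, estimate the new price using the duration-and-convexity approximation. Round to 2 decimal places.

A$114.70

Duration effect: -D_mod·Δy = -9.43 × (-0.0065) = +0.061295
Convexity effect: ½·C·(Δy)² = 0.5 × 73.51 × (-0.0065)² = +0.00155289875
ΔP/P ≈ +0.061295 + 0.00155289875 = +0.06284789875
New price ≈ 107.92 × (1 + 0.06284789875) = 114.7025452331.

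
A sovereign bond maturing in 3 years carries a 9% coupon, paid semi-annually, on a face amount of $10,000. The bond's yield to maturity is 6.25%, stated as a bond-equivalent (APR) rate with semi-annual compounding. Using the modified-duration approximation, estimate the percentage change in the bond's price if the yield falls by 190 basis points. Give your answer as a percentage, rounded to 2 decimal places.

Periodic yield y = 0.03125. Modified duration first:
  t   CF        PV=CF/(1+0.03125)^t    t·PV
  1       450.00       436.3636       436.3636
  2       450.00       423.1405       846.2810
  3       450.00       410.3181     1,230.9542
  4       450.00       397.8842     1,591.5367
  5       450.00       385.8271     1,929.1354
  6    10,450.00     8,688.2542    52,129.5255
  Σ                 10,741.7877    58,163.7964
P = 10,741.7877; D_Mac = 5.41472 half-year periods = 2.70736 yrs; D_mod = 2.70736/(1+0.03125) = 2.62532 yrs.
ΔP/P ≈ -D_mod · Δy = -2.62532 × (-0.019) = +0.049881 = +4.9881%.

+4.99%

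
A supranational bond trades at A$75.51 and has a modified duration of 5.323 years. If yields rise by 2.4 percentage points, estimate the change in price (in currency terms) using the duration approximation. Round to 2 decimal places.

-A$9.65

Duration approximation: ΔP/P ≈ -D_mod · Δy = -5.323 × (+0.024) = -0.127752.
ΔP ≈ 75.51 × (-0.127752) = -9.64655352.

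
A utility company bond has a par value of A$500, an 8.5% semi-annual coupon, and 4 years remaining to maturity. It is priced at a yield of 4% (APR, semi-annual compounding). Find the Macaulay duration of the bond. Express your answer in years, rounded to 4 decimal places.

Periodic yield y = 0.02. Discount each cash flow and weight by its period:
  t   CF        PV=CF/(1+0.02)^t    t·PV
  1        21.25        20.8333        20.8333
  2        21.25        20.4248        40.8497
  3        21.25        20.0243        60.0730
  4        21.25        19.6317        78.5269
  5        21.25        19.2468        96.2339
  6        21.25        18.8694       113.2164
  7        21.25        18.4994       129.4958
  8       521.25       444.8819     3,559.0548
  Σ                    582.4117     4,098.2838
Price P = Σ PV = 582.4117.
Macaulay duration = Σ(t·PV) / P = 4,098.2838 / 582.4117 = 7.03675 half-year periods.
In years: 7.03675 / 2 = 3.51837 years.

3.5184 years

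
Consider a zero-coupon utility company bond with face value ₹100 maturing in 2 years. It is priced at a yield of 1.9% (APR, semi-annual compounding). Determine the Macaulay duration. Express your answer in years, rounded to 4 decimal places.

A zero-coupon bond has a single cash flow at maturity, so its Macaulay duration equals its maturity: 2 years.
(Equivalently: 4 semi-annual periods ÷ 2 = 2 years.)

2.0000 years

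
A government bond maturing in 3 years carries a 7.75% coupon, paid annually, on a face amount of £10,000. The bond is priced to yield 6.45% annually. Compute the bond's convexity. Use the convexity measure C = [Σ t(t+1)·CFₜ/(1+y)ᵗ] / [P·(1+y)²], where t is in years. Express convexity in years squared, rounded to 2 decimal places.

With y = 0.0645:
  t   CF        PV=CF/(1+0.0645)^t    t·PV        t(t+1)·PV
  1       775.00       728.0413       728.0413       1,456.0827
  2       775.00       683.9280     1,367.8560       4,103.5679
  3    10,775.00     8,932.6493    26,797.9478     107,191.7911
  Σ                 10,344.6186    28,893.8451     112,751.4416
P = 10,344.6186.
Convexity = Σ t(t+1)·PV / [P·(1+y)²] = 112,751.4416 / (10,344.6186 × 1.133160) = 9.61870.

9.62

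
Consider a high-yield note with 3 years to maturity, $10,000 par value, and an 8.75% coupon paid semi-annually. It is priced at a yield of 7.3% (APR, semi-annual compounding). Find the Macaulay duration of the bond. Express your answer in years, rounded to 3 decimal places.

Periodic yield y = 0.0365. Discount each cash flow and weight by its period:
  t   CF        PV=CF/(1+0.0365)^t    t·PV
  1       437.50       422.0936       422.0936
  2       437.50       407.2297       814.4594
  3       437.50       392.8892     1,178.6677
  4       437.50       379.0538     1,516.2151
  5       437.50       365.7055     1,828.5276
  6    10,437.50     8,417.4520    50,504.7122
  Σ                 10,384.4239    56,264.6756
Price P = Σ PV = 10,384.4239.
Macaulay duration = Σ(t·PV) / P = 56,264.6756 / 10,384.4239 = 5.41818 half-year periods.
In years: 5.41818 / 2 = 2.70909 years.

2.709 years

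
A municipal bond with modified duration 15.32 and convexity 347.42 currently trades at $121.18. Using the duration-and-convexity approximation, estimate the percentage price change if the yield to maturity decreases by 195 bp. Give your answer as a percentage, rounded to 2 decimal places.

Duration effect: -D_mod·Δy = -15.32 × (-0.0195) = +0.298740
Convexity effect: ½·C·(Δy)² = 0.5 × 347.42 × (-0.0195)² = +0.0660532275
ΔP/P ≈ +0.298740 + 0.0660532275 = +0.3647932275
= +36.47932275%.

+36.48%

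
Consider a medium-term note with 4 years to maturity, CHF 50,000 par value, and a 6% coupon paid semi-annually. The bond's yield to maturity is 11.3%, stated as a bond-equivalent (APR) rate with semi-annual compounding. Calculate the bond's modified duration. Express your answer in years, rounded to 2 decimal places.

3.38 years

Periodic yield y = 0.0565. First find Macaulay duration:
  t   CF        PV=CF/(1+0.0565)^t    t·PV
  1     1,500.00     1,419.7823     1,419.7823
  2     1,500.00     1,343.8545     2,687.7090
  3     1,500.00     1,271.9872     3,815.9617
  4     1,500.00     1,203.9633     4,815.8533
  5     1,500.00     1,139.5772     5,697.8860
  6     1,500.00     1,078.6344     6,471.8062
  7     1,500.00     1,020.9506     7,146.6545
  8    51,500.00    33,178.0776   265,424.6204
  Σ                 41,656.8271   297,480.2734
P = 41,656.8271; Macaulay duration = 297,480.2734 / 41,656.8271 = 7.14121 half-year periods = 3.57061 years.
Modified duration = D_Mac / (1 + y) = 3.57061 / 1.0565 = 3.37966 years.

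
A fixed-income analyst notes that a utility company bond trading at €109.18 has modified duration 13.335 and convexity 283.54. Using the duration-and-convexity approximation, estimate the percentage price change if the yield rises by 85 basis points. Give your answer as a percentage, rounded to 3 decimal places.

Duration effect: -D_mod·Δy = -13.335 × (+0.0085) = -0.1133475
Convexity effect: ½·C·(Δy)² = 0.5 × 283.54 × (0.0085)² = +0.0102428825
ΔP/P ≈ -0.1133475 + 0.0102428825 = -0.1031046175
= -10.31046175%.

-10.310%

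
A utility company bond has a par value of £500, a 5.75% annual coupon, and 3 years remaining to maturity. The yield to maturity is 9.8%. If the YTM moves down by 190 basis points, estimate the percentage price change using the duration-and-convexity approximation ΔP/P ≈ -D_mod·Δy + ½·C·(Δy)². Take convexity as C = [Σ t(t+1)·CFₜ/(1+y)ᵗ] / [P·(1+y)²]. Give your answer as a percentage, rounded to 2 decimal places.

+5.06%

With y = 0.098:
  t   CF        PV=CF/(1+0.098)^t    t·PV        t(t+1)·PV
  1        28.75        26.1840        26.1840          52.3679
  2        28.75        23.8470        47.6939         143.0818
  3       528.75       399.4325     1,198.2974       4,793.1896
  Σ                    449.4634     1,272.1753       4,988.6393
P = 449.4634; D_Mac = 2.83043 yrs; D_mod = 2.57781 yrs; C = 9.20626.
Duration effect: -2.57781 × (-0.019) = +0.048978
Convexity effect: 0.5 × 9.20626 × (-0.019)² = +0.0016617
ΔP/P ≈ +0.048978 + 0.0016617 = +0.050640 = +5.0640%.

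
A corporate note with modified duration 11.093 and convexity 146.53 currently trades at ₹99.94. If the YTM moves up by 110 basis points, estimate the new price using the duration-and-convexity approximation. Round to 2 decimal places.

Duration effect: -D_mod·Δy = -11.093 × (+0.011) = -0.122023
Convexity effect: ½·C·(Δy)² = 0.5 × 146.53 × (0.011)² = +0.008865065
ΔP/P ≈ -0.122023 + 0.008865065 = -0.113157935
New price ≈ 99.94 × (1 - 0.113157935) = 88.6309959761.

₹88.63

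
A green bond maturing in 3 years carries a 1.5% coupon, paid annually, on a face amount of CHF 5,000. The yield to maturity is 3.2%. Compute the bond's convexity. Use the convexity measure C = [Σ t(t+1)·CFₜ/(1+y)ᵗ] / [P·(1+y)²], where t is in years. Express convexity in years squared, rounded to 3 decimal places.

11.041

With y = 0.032:
  t   CF        PV=CF/(1+0.032)^t    t·PV        t(t+1)·PV
  1        75.00        72.6744        72.6744         145.3488
  2        75.00        70.4209       140.8419         422.5257
  3     5,075.00     4,617.3942    13,852.1827      55,408.7306
  Σ                  4,760.4896    14,065.6990      55,976.6051
P = 4,760.4896.
Convexity = Σ t(t+1)·PV / [P·(1+y)²] = 55,976.6051 / (4,760.4896 × 1.065024) = 11.04067.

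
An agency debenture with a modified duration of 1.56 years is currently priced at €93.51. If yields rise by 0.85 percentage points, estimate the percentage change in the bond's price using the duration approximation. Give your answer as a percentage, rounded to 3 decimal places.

Duration approximation: ΔP/P ≈ -D_mod · Δy = -1.56 × (+0.0085) = -0.013260.
As a percentage: -1.3260%.

-1.326%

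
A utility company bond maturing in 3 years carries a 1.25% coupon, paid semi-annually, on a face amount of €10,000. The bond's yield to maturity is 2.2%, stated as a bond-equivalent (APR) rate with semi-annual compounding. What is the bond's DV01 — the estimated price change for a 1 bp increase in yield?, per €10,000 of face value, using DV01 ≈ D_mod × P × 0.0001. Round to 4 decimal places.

Periodic yield y = 0.011.
  t   CF        PV=CF/(1+0.011)^t    t·PV
  1        62.50        61.8200        61.8200
  2        62.50        61.1474       122.2947
  3        62.50        60.4821       181.4462
  4        62.50        59.8240       239.2960
  5        62.50        59.1731       295.8654
  6    10,062.50     9,423.2120    56,539.2717
  Σ                  9,725.6584    57,439.9940
P = 9,725.6584; D_Mac = 5.90603 half-year periods = 2.95301 yrs; D_mod = 2.92088 yrs.
DV01 ≈ 2.92088 × 9,725.6584 × 0.0001 = 2.840751.

€2.8408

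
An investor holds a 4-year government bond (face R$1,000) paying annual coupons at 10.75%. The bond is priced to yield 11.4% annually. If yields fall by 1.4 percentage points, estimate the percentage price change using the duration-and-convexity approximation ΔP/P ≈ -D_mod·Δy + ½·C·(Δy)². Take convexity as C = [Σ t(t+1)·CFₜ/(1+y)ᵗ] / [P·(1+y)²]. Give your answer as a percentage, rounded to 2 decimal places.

+4.46%

With y = 0.114:
  t   CF        PV=CF/(1+0.114)^t    t·PV        t(t+1)·PV
  1       107.50        96.4991        96.4991         192.9982
  2       107.50        86.6240       173.2479         519.7438
  3       107.50        77.7594       233.2782         933.1128
  4     1,107.50       719.1227     2,876.4906      14,382.4531
  Σ                    980.0051     3,379.5159      16,028.3079
P = 980.0051; D_Mac = 3.44847 yrs; D_mod = 3.09557 yrs; C = 13.17920.
Duration effect: -3.09557 × (-0.014) = +0.043338
Convexity effect: 0.5 × 13.17920 × (-0.014)² = +0.0012916
ΔP/P ≈ +0.043338 + 0.0012916 = +0.044630 = +4.4630%.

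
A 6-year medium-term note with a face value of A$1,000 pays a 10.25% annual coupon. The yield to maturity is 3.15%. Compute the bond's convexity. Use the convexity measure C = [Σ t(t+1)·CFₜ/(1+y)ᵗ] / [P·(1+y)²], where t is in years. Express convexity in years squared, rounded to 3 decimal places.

With y = 0.0315:
  t   CF        PV=CF/(1+0.0315)^t    t·PV        t(t+1)·PV
  1       102.50        99.3698        99.3698         198.7397
  2       102.50        96.3353       192.6706         578.0117
  3       102.50        93.3934       280.1802       1,120.7208
  4       102.50        90.5413       362.1654       1,810.8269
  5       102.50        87.7764       438.8819       2,633.2916
  6     1,102.50       915.2995     5,491.7967      38,442.5772
  Σ                  1,382.7157     6,865.0647      44,784.1678
P = 1,382.7157.
Convexity = Σ t(t+1)·PV / [P·(1+y)²] = 44,784.1678 / (1,382.7157 × 1.063992) = 30.44060.

30.441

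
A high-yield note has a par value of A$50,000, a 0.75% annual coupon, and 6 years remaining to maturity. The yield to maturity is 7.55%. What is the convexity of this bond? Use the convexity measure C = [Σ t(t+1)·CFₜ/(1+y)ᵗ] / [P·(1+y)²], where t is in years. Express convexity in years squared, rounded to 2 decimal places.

35.19

With y = 0.0755:
  t   CF        PV=CF/(1+0.0755)^t    t·PV        t(t+1)·PV
  1       375.00       348.6750       348.6750         697.3501
  2       375.00       324.1981       648.3962       1,945.1885
  3       375.00       301.4394       904.3182       3,617.2729
  4       375.00       280.2784     1,121.1135       5,605.5677
  5       375.00       260.6029     1,303.0143       7,818.0861
  6    50,375.00    32,550.1183   195,300.7096   1,367,104.9670
  Σ                 34,065.3120   199,626.2269   1,386,788.4323
P = 34,065.3120.
Convexity = Σ t(t+1)·PV / [P·(1+y)²] = 1,386,788.4323 / (34,065.3120 × 1.156700) = 35.19468.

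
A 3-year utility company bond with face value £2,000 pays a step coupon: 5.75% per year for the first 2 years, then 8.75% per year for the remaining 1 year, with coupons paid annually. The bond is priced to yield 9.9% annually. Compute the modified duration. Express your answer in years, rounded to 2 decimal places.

2.58 years

Periodic yield y = 0.099. First find Macaulay duration:
  t   CF        PV=CF/(1+0.099)^t    t·PV
  1       115.00       104.6406       104.6406
  2       115.00        95.2144       190.4287
  3     2,175.00     1,638.5745     4,915.7234
  Σ                  1,838.4294     5,210.7927
P = 1,838.4294; Macaulay duration = 5,210.7927 / 1,838.4294 = 2.83437 years.
Modified duration = D_Mac / (1 + y) = 2.83437 / 1.099 = 2.57905 years.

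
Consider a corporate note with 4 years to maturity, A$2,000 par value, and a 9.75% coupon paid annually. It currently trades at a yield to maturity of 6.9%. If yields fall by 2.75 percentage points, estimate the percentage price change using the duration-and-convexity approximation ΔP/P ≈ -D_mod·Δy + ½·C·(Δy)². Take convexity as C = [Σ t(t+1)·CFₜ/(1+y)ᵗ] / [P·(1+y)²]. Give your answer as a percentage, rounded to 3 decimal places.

+9.618%

With y = 0.069:
  t   CF        PV=CF/(1+0.069)^t    t·PV        t(t+1)·PV
  1       195.00       182.4135       182.4135         364.8269
  2       195.00       170.6394       341.2787       1,023.8361
  3       195.00       159.6252       478.8756       1,915.5026
  4     2,195.00     1,680.8297     6,723.3187      33,616.5933
  Σ                  2,193.5077     7,725.8865      36,920.7589
P = 2,193.5077; D_Mac = 3.52216 yrs; D_mod = 3.29482 yrs; C = 14.72909.
Duration effect: -3.29482 × (-0.0275) = +0.090607
Convexity effect: 0.5 × 14.72909 × (-0.0275)² = +0.0055694
ΔP/P ≈ +0.090607 + 0.0055694 = +0.096177 = +9.6177%.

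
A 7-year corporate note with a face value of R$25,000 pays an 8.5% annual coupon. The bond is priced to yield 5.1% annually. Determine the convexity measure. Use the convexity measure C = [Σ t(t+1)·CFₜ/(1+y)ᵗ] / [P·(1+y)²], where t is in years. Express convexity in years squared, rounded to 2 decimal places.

38.17

With y = 0.051:
  t   CF        PV=CF/(1+0.051)^t    t·PV        t(t+1)·PV
  1     2,125.00     2,021.8839     2,021.8839       4,043.7678
  2     2,125.00     1,923.7716     3,847.5431      11,542.6294
  3     2,125.00     1,830.4201     5,491.2604      21,965.0417
  4     2,125.00     1,741.5986     6,966.3945      34,831.9723
  5     2,125.00     1,657.0872     8,285.4358      49,712.6150
  6     2,125.00     1,576.6767     9,460.0599      66,220.4196
  7    27,125.00    19,149.2044   134,044.4307   1,072,355.4459
  Σ                 29,900.6425   170,117.0085   1,260,671.8918
P = 29,900.6425.
Convexity = Σ t(t+1)·PV / [P·(1+y)²] = 1,260,671.8918 / (29,900.6425 × 1.104601) = 38.16947.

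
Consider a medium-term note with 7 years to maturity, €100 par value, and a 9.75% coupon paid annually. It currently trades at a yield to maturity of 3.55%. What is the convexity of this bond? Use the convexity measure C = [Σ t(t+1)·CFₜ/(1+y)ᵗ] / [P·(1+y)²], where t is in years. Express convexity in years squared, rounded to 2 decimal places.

With y = 0.0355:
  t   CF        PV=CF/(1+0.0355)^t    t·PV        t(t+1)·PV
  1         9.75         9.4157         9.4157          18.8315
  2         9.75         9.0929        18.1859          54.5577
  3         9.75         8.7812        26.3436         105.3745
  4         9.75         8.4802        33.9207         169.6033
  5         9.75         8.1894        40.9472         245.6831
  6         9.75         7.9087        47.4521         332.1646
  7       109.75        85.9714       601.7995       4,814.3963
  Σ                    137.8395       778.0647       5,740.6109
P = 137.8395.
Convexity = Σ t(t+1)·PV / [P·(1+y)²] = 5,740.6109 / (137.8395 × 1.072260) = 38.84044.

38.84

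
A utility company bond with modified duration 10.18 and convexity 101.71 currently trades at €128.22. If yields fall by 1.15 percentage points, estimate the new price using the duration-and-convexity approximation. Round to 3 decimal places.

€144.093

Duration effect: -D_mod·Δy = -10.18 × (-0.0115) = +0.117070
Convexity effect: ½·C·(Δy)² = 0.5 × 101.71 × (-0.0115)² = +0.00672557375
ΔP/P ≈ +0.117070 + 0.00672557375 = +0.12379557375
New price ≈ 128.22 × (1 + 0.12379557375) = 144.093068466225.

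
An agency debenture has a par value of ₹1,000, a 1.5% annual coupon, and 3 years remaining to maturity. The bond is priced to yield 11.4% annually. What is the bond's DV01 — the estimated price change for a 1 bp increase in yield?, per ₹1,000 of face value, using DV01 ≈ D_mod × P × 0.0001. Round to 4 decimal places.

Periodic yield y = 0.114.
  t   CF        PV=CF/(1+0.114)^t    t·PV
  1        15.00        13.4650        13.4650
  2        15.00        12.0871        24.1741
  3     1,015.00       734.1934     2,202.5802
  Σ                    759.7454     2,240.2193
P = 759.7454; D_Mac = 2.94864 yrs; D_mod = 2.64690 yrs.
DV01 ≈ 2.64690 × 759.7454 × 0.0001 = 0.201097.

₹0.2011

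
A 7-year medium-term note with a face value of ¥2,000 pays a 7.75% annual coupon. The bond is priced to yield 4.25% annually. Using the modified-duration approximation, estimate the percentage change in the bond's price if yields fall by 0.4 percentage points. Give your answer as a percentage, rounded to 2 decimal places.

Periodic yield y = 0.0425. Modified duration first:
  t   CF        PV=CF/(1+0.0425)^t    t·PV
  1       155.00       148.6811       148.6811
  2       155.00       142.6197       285.2394
  3       155.00       136.8055       410.4165
  4       155.00       131.2283       524.9131
  5       155.00       125.8784       629.3922
  6       155.00       120.7467       724.4803
  7     2,155.00     1,610.3298    11,272.3086
  Σ                  2,416.2895    13,995.4312
P = 2,416.2895; D_Mac = 5.79212 yrs; D_mod = 5.79212/(1+0.0425) = 5.55599 yrs.
ΔP/P ≈ -D_mod · Δy = -5.55599 × (-0.004) = +0.022224 = +2.2224%.

+2.22%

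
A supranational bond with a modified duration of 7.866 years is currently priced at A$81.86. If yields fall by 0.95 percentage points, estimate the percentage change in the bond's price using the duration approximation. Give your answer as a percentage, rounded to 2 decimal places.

Duration approximation: ΔP/P ≈ -D_mod · Δy = -7.866 × (-0.0095) = +0.074727.
As a percentage: +7.4727%.

+7.47%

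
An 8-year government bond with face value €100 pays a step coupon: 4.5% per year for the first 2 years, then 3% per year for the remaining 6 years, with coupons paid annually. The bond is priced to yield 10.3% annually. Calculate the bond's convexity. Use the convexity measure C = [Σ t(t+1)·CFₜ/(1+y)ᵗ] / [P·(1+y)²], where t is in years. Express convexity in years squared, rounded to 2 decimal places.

With y = 0.103:
  t   CF        PV=CF/(1+0.103)^t    t·PV        t(t+1)·PV
  1         4.50         4.0798         4.0798           8.1596
  2         4.50         3.6988         7.3976          22.1928
  3         3.00         2.2356         6.7068          26.8272
  4         3.00         2.0268         8.1074          40.5368
  5         3.00         1.8376         9.1878          55.1271
  6         3.00         1.6660         9.9958          69.9709
  7         3.00         1.5104        10.5728          84.5825
  8       103.00        47.0146       376.1171       3,385.0542
  Σ                     64.0696       432.1652       3,692.4511
P = 64.0696.
Convexity = Σ t(t+1)·PV / [P·(1+y)²] = 3,692.4511 / (64.0696 × 1.216609) = 47.37090.

47.37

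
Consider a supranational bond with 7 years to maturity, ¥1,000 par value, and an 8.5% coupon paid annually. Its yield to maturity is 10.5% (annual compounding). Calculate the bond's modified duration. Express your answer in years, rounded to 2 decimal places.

Periodic yield y = 0.105. First find Macaulay duration:
  t   CF        PV=CF/(1+0.105)^t    t·PV
  1        85.00        76.9231        76.9231
  2        85.00        69.6136       139.2273
  3        85.00        62.9988       188.9963
  4        85.00        57.0125       228.0499
  5        85.00        51.5950       257.9750
  6        85.00        46.6923       280.1538
  7     1,085.00       539.3787     3,775.6509
  Σ                    904.2139     4,946.9762
P = 904.2139; Macaulay duration = 4,946.9762 / 904.2139 = 5.47102 years.
Modified duration = D_Mac / (1 + y) = 5.47102 / 1.105 = 4.95115 years.

4.95 years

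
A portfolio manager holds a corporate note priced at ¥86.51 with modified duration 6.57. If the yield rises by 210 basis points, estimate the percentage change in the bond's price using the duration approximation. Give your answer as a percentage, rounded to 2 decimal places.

-13.80%

Duration approximation: ΔP/P ≈ -D_mod · Δy = -6.57 × (+0.021) = -0.137970.
As a percentage: -13.7970%.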